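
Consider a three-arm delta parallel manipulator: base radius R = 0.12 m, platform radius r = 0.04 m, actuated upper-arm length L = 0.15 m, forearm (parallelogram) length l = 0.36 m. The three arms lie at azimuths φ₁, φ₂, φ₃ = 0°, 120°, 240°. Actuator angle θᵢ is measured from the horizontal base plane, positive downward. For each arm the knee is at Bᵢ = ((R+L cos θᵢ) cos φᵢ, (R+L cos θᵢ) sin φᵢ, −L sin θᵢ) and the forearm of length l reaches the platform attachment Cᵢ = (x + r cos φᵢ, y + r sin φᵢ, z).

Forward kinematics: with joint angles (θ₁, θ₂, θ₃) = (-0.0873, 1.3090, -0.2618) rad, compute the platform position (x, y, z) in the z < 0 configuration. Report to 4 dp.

(0.0973, -0.2024, -0.2537)

centre 1 = (0.2294·cos0.0°, 0.2294·sin0.0°, 0.0131) = (0.2294, 0.0000, 0.0131)
φ2=120.0°: virtual centre (-0.0594, 0.1029, -0.1449), radius l
centre 3 = (0.2249·cos240.0°, 0.2249·sin240.0°, 0.0388) = (-0.1124, -0.1948, 0.0388)
|centre ₂|²−|centre ₁|² = -0.0177;  |centre ₃|²−|centre ₁|² = -0.0007
linear system: -0.5777x+0.2058y = -0.0177−-0.3159z; -0.6837x+-0.3895y = -0.0007−0.0515z
Cramer: x(z) = 0.0193-0.3075z;  y(z) = -0.0319+0.6720z
sphere 1 gives Az²+Bz+C=0 with A=1.5461, B=0.0602, C=-0.0842;  B²−4AC=0.5246;  roots -0.2537, 0.2148;  negative root z = -0.2537
x = 0.0973, y = -0.2024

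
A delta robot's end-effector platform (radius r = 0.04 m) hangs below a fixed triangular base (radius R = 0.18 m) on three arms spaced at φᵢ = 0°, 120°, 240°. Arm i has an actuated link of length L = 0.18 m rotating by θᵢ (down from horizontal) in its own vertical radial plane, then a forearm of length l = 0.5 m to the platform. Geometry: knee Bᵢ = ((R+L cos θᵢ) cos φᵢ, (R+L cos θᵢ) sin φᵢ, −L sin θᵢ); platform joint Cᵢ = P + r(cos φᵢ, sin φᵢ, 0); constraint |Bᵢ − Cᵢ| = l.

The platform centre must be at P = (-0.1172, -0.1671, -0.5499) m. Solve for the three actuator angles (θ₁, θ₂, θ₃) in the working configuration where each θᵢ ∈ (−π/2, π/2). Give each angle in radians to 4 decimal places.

θ₁ = 1.3962, θ₂ = 1.3091, θ₃ = 0.3490

rotate P by −φ1: (-0.1172, -0.1671, -0.5499)
  A cos θ + B sin θ = C:  0.2572·cos θ + -0.5499·sin θ = -0.4968
  θ1 = atan2(B,A) + arccos(C/0.6071) = 1.3962
arm 2 (φ=120.0°): x'=-0.0861, y'=0.1850
  A=0.2261, B=-0.5499, C=(l²−L²−A²−y'²−z²)/(2L)=-0.4727
  γ=atan2(-0.5499,0.2261)=-1.1807;  ψ=arccos(-0.7950)=2.4898;  θ2=γ+ψ≈1.3091
φ3=240.0° → target in arm frame (0.2033, -0.0179)
  A=-0.0633, B=-0.5499, C=(l²−L²−A²−y'²−z²)/(2L)=-0.2476
  γ=atan2(-0.5499,-0.0633)=-1.6854;  ψ=arccos(-0.4472)=2.0345;  θ3=γ+ψ≈0.3490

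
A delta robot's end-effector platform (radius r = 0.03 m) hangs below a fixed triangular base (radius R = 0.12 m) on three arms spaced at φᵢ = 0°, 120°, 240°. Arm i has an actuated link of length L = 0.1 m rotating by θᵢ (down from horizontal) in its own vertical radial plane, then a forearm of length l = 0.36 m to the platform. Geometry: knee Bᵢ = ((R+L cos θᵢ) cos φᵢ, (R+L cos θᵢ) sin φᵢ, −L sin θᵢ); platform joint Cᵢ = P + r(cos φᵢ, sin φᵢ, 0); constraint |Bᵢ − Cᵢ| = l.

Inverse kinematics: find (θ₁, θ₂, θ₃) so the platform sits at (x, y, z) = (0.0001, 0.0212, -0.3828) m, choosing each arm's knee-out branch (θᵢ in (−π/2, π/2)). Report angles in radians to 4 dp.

θ₁ = 0.6985, θ₂ = 0.6112, θ₃ = 0.7853

rotate P by −φ1: (0.0001, 0.0212, -0.3828)
  e−x'=0.0899;  (l²−L²−(e−x')²−y'²−z²)/2L = -0.1773
  √(A²+B²)=0.3932;  θ1 = -1.3401+2.0387 ≈ 0.6985
φ2=120.0° → target in arm frame (0.0183, -0.0107)
  e−x'=0.0717;  (l²−L²−(e−x')²−y'²−z²)/2L = -0.1609
  θ2 = atan2(B,A) + arccos(C/0.3895) = 0.6112
φ3=240.0° → target in arm frame (-0.0184, -0.0105)
  A cos θ + B sin θ = C:  0.1084·cos θ + -0.3828·sin θ = -0.1940
  √(A²+B²)=0.3979;  θ3 = -1.2948+2.0801 ≈ 0.7853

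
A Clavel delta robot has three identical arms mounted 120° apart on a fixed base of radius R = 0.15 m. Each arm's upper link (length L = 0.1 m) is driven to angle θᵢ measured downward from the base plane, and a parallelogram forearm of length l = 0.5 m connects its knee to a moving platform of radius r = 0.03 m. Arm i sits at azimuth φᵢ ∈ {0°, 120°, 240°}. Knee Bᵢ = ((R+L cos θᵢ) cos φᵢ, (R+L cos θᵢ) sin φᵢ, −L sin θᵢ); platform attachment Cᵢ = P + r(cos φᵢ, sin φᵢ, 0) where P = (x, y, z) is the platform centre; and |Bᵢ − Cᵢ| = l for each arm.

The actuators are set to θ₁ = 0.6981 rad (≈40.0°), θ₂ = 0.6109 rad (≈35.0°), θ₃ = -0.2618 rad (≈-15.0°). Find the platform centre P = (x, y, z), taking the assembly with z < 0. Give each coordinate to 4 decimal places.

(-0.0780, -0.1106, -0.4672)

centre 1 = (0.1966·cos0.0°, 0.1966·sin0.0°, -0.0643) = (0.1966, 0.0000, -0.0643)
arm 2 at φ=120.0°: e+L cos θ2 = 0.2019;  centre 2 = (-0.1010, 0.1749, -0.0574)
φ3=240.0°: virtual centre (-0.1083, -0.1876, 0.0259), radius l
subtract pairs → two planes through P
[-0.5951 0.3497 0.0138]·P = 0.0013;  [-0.6098 -0.3751 0.1803]·P = 0.0048
det = 0.4365;  x = -0.0049+0.1563z,  y = -0.0048+0.2265z
into |P−centre ₁|² = l²: 1.0758z² + 0.0634z + -0.2052 = 0;  Δ = 0.8871;  z = -0.4672 or 0.4083 → z<0 root = -0.4672
x = -0.0780, y = -0.1106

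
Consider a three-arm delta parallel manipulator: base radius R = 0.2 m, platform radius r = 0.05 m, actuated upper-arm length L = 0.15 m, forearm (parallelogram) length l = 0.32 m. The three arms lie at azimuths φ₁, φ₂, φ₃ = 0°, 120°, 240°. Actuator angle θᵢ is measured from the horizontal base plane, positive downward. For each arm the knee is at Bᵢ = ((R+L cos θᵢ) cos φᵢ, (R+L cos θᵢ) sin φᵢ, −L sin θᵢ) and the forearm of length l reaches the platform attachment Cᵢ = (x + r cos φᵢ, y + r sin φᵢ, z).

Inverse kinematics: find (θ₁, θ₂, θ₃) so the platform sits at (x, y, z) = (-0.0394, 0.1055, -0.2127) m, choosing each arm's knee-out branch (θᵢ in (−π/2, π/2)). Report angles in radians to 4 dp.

θ₁ = 0.8725, θ₂ = -0.3490, θ₃ = 1.0473

arm 1 (φ=0.0°): x'=-0.0394, y'=0.1055
  e−x'=0.1894;  (l²−L²−(e−x')²−y'²−z²)/2L = -0.0411
  θ1 = atan2(B,A) + arccos(C/0.2848) = 0.8725
arm 2 (φ=120.0°): x'=0.1111, y'=-0.0186
  e−x'=0.0389;  (l²−L²−(e−x')²−y'²−z²)/2L = 0.1093
  θ2 = atan2(B,A) + arccos(C/0.2162) = -0.3490
φ3=240.0° → target in arm frame (-0.0717, -0.0869)
  A=0.2217, B=-0.2127, C=(l²−L²−A²−y'²−z²)/(2L)=-0.0734
  θ3 = atan2(B,A) + arccos(C/0.3072) = 1.0473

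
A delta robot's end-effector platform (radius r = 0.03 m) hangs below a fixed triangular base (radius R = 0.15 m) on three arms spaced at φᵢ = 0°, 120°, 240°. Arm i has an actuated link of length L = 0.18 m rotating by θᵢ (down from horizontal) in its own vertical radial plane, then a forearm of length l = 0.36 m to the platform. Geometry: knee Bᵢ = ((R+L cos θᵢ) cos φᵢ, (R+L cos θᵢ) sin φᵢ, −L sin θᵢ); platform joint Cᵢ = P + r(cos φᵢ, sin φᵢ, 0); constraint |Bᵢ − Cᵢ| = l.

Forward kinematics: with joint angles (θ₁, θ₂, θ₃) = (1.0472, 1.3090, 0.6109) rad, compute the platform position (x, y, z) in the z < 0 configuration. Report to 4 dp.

(-0.0104, -0.1095, -0.4186)

centre 1 = (0.2100·cos0.0°, 0.2100·sin0.0°, -0.1559) = (0.2100, 0.0000, -0.1559)
φ2=120.0°: virtual centre (-0.0833, 0.1443, -0.1739), radius l
centre 3 = (0.2674·cos240.0°, 0.2674·sin240.0°, -0.1032) = (-0.1337, -0.2316, -0.1032)
eliminate P² terms by subtracting sphere 1 from 2 and 3
plane₁₂: -0.5866x+0.2885y+-0.0360z = -0.0104
det = 0.4701;  x = 0.0018+0.0292z,  y = -0.0324+0.1840z
into |P−centre ₁|² = l²: 1.0347z² + 0.2877z + -0.0609 = 0;  Δ = 0.3348;  z = -0.4186 or 0.1406 → z<0 root = -0.4186
x = -0.0104, y = -0.1095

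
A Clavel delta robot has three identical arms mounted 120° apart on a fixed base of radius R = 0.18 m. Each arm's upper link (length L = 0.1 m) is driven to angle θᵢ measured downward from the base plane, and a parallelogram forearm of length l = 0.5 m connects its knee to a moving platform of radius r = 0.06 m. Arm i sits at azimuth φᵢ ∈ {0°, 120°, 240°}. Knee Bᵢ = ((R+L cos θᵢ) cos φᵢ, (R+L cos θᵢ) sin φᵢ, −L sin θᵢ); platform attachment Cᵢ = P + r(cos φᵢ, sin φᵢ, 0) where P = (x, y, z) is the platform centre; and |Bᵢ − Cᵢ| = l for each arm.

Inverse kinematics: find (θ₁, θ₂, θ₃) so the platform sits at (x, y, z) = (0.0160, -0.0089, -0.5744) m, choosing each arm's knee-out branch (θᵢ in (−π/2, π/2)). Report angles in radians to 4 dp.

rotate P by −φ1: (0.0160, -0.0089, -0.5744)
  A=0.1040, B=-0.5744, C=(l²−L²−A²−y'²−z²)/(2L)=-0.5042
  γ=atan2(-0.5744,0.1040)=-1.3917;  ψ=arccos(-0.8637)=2.6133;  θ1=γ+ψ≈1.2216
rotate P by −φ2: (-0.0157, -0.0094, -0.5744)
  e−x'=0.1357;  (l²−L²−(e−x')²−y'²−z²)/2L = -0.5422
  √(A²+B²)=0.5902;  θ2 = -1.3388+2.7355 ≈ 1.3967
arm 3 (φ=240.0°): x'=-0.0003, y'=0.0183
  A cos θ + B sin θ = C:  0.1203·cos θ + -0.5744·sin θ = -0.5237
  √(A²+B²)=0.5869;  θ3 = -1.3644+2.6734 ≈ 1.3090

θ₁ = 1.2216, θ₂ = 1.3967, θ₃ = 1.3090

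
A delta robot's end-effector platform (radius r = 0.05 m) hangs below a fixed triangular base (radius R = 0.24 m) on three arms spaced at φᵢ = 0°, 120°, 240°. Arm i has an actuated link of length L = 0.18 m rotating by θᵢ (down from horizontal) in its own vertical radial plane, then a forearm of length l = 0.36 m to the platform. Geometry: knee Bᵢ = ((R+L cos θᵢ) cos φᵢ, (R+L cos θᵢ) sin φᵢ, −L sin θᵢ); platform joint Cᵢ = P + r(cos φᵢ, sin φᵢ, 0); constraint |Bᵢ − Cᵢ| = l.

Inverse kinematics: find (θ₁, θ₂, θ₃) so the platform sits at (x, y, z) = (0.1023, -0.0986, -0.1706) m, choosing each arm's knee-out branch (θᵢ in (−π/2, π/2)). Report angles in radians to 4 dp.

θ₁ = -0.3493, θ₂ = 1.3963, θ₃ = 0.4369

arm 1 (φ=0.0°): x'=0.1023, y'=-0.0986
  e−x'=0.0877;  (l²−L²−(e−x')²−y'²−z²)/2L = 0.1408
  γ=atan2(-0.1706,0.0877)=-1.0960;  ψ=arccos(0.7339)=0.7467;  θ1=γ+ψ≈-0.3493
φ2=120.0° → target in arm frame (-0.1365, -0.0393)
  A cos θ + B sin θ = C:  0.3265·cos θ + -0.1706·sin θ = -0.1113
  √(A²+B²)=0.3684;  θ2 = -0.4814+1.8778 ≈ 1.3963
φ3=240.0° → target in arm frame (0.0342, 0.1379)
  A=0.1558, B=-0.1706, C=(l²−L²−A²−y'²−z²)/(2L)=0.0689
  γ=atan2(-0.1706,0.1558)=-0.8308;  ψ=arccos(0.2984)=1.2677;  θ3=γ+ψ≈0.4369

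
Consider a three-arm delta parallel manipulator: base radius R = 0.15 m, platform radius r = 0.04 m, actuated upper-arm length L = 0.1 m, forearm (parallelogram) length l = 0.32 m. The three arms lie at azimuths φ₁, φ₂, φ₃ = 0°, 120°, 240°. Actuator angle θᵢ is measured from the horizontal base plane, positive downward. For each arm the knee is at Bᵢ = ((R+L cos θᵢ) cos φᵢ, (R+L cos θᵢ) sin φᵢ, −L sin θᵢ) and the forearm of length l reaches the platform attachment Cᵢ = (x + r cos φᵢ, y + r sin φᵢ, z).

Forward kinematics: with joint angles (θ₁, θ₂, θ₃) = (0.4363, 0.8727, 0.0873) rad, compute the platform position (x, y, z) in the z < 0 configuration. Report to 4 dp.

arm 1 at φ=0.0°: (R−r)+L cos θ1 = 0.2006;  S1 = (0.2006, 0.0000, -0.0423)
arm 2 at φ=120.0°: (R−r)+L cos θ2 = 0.1743;  S2 = (-0.0871, 0.1509, -0.0766)
arm 3 at φ=240.0°: (R−r)+L cos θ3 = 0.2096;  S3 = (-0.1048, -0.1815, -0.0087)
subtract pairs → two planes through P
linear system: -0.5755x+0.3019y = -0.0058−-0.0687z; -0.6109x+-0.3631y = 0.0020−0.0671z
det = 0.3934;  x = 0.0038+-0.0119z,  y = -0.0119+0.2048z
into |P−S₁|² = l²: 1.0421z² + 0.0843z + -0.0617 = 0;  Δ = 0.2645;  z = -0.2872 or 0.2063 → z<0 root = -0.2872
x = 0.0073, y = -0.0707

(0.0073, -0.0707, -0.2872)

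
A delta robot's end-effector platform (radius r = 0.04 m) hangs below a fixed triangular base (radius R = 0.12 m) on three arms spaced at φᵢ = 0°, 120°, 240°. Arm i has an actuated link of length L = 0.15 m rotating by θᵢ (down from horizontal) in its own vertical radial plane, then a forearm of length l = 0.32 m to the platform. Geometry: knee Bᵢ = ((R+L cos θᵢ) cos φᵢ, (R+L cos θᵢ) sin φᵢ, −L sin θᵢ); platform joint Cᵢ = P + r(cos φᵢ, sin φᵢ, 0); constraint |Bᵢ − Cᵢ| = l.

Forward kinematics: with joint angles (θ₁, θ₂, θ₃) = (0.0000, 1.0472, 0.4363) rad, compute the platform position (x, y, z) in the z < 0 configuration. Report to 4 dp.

φ1=0.0°: virtual centre (0.2300, 0.0000, 0.0000), radius l
φ2=120.0°: virtual centre (-0.0775, 0.1342, -0.1299), radius l
φ3=240.0°: virtual centre (-0.1080, -0.1870, -0.0634), radius l
eliminate P² terms by subtracting sphere 1 from 2 and 3
[-0.6150 0.2685 -0.2598]·P = -0.0120;  [-0.6759 -0.3740 -0.1268]·P = -0.0022
Cramer: x(z) = 0.0124-0.3189z;  y(z) = -0.0164+0.2373z
quadratic in z: (1.1580)z²+(0.1310)z+(-0.0548)=0, √Δ=0.5204 → z ∈ {-0.2813, 0.1681}; z = -0.2813 (taking z<0)
x = 0.1021, y = -0.0831

(0.1021, -0.0831, -0.2813)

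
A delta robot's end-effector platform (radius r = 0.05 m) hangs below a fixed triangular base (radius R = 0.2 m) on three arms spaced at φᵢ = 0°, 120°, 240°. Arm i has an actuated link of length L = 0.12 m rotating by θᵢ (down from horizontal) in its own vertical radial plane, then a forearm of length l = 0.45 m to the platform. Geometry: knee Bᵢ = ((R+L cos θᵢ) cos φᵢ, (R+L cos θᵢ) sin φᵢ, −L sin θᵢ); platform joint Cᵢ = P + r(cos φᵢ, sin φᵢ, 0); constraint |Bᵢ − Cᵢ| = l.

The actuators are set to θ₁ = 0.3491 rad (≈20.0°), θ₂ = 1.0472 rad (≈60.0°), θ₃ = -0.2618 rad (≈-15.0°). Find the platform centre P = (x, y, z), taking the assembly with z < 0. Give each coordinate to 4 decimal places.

O1 = (0.2628·cos0.0°, 0.2628·sin0.0°, -0.0410) = (0.2628, 0.0000, -0.0410)
O2 = (0.2100·cos120.0°, 0.2100·sin120.0°, -0.1039) = (-0.1050, 0.1819, -0.1039)
O3 = (0.2659·cos240.0°, 0.2659·sin240.0°, 0.0311) = (-0.1330, -0.2303, 0.0311)
eliminate P² terms by subtracting sphere 1 from 2 and 3
linear system: -0.7355x+0.3637y = -0.0158−-0.1258z; -0.7914x+-0.4606y = 0.0009−0.1442z
Cramer: x(z) = 0.0111-0.0087z;  y(z) = -0.0211+0.3281z
into |P−O₁|² = l²: 1.1077z² + 0.0726z + -0.1370 = 0;  Δ = 0.6124;  z = -0.3860 or 0.3205 → z<0 root = -0.3860
x = 0.0145, y = -0.1478

(0.0145, -0.1478, -0.3860)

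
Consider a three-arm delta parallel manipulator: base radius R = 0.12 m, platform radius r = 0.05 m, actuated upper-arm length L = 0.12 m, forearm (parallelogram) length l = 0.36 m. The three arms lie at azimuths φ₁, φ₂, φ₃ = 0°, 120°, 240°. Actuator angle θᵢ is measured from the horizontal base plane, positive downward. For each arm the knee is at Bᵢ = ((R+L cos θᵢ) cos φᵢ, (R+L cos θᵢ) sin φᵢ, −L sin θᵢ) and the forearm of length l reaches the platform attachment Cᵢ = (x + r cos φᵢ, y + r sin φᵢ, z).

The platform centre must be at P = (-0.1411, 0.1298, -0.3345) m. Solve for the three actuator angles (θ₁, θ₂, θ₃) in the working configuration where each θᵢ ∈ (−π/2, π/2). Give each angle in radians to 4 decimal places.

θ₁ = 1.2216, θ₂ = -0.1748, θ₃ = 0.8722

rotate P by −φ1: (-0.1411, 0.1298, -0.3345)
  A=0.2111, B=-0.3345, C=(l²−L²−A²−y'²−z²)/(2L)=-0.2421
  θ1 = atan2(B,A) + arccos(C/0.3955) = 1.2216
arm 2 (φ=120.0°): x'=0.1830, y'=0.0573
  A=-0.1130, B=-0.3345, C=(l²−L²−A²−y'²−z²)/(2L)=-0.0531
  γ=atan2(-0.3345,-0.1130)=-1.8965;  ψ=arccos(-0.1503)=1.7216;  θ2=γ+ψ≈-0.1748
φ3=240.0° → target in arm frame (-0.0419, -0.1871)
  A cos θ + B sin θ = C:  0.1119·cos θ + -0.3345·sin θ = -0.1842
  γ=atan2(-0.3345,0.1119)=-1.2481;  ψ=arccos(-0.5222)=2.1203;  θ3=γ+ψ≈0.8722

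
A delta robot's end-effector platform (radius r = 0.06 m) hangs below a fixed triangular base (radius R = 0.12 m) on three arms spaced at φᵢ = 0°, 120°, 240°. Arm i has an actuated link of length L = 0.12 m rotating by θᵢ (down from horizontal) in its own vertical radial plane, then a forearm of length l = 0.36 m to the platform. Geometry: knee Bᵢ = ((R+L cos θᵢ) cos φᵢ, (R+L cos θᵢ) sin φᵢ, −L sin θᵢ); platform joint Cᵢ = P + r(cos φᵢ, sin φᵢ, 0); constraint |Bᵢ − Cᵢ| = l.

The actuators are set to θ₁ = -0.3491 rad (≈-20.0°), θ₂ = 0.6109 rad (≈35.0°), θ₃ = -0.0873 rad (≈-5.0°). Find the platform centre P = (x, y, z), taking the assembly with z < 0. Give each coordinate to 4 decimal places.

(0.0851, -0.0879, -0.2969)

φ1=0.0°: virtual centre (0.1728, 0.0000, 0.0410), radius l
centre 2 = (0.1583·cos120.0°, 0.1583·sin120.0°, -0.0688) = (-0.0791, 0.1371, -0.0688)
φ3=240.0°: virtual centre (-0.0898, -0.1555, 0.0105), radius l
subtract pairs → two planes through P
plane₁₂: -0.5038x+0.2742y+-0.2198z = -0.0017
det = 0.3006;  x = 0.0011+-0.2831z,  y = -0.0044+0.2813z
sphere 1 gives Az²+Bz+C=0 with A=1.1593, B=0.0127, C=-0.0984;  B²−4AC=0.4565;  roots -0.2969, 0.2860;  negative root z = -0.2969
x = 0.0851, y = -0.0879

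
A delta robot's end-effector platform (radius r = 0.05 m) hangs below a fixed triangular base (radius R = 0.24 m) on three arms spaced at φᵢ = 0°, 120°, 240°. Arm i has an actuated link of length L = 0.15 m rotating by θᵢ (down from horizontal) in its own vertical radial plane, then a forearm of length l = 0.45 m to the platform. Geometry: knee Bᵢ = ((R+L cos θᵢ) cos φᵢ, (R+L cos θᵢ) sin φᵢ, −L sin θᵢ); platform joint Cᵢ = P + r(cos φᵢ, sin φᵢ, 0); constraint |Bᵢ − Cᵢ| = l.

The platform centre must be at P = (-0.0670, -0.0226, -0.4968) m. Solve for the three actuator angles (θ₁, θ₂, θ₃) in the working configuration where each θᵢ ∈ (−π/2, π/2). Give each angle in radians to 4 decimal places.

arm 1 (φ=0.0°): x'=-0.0670, y'=-0.0226
  e−x'=0.2570;  (l²−L²−(e−x')²−y'²−z²)/2L = -0.4446
  θ1 = atan2(B,A) + arccos(C/0.5593) = 1.3961
rotate P by −φ2: (0.0139, 0.0693, -0.4968)
  A=0.1761, B=-0.4968, C=(l²−L²−A²−y'²−z²)/(2L)=-0.3421
  θ2 = atan2(B,A) + arccos(C/0.5271) = 1.0468
arm 3 (φ=240.0°): x'=0.0531, y'=-0.0467
  A=0.1369, B=-0.4968, C=(l²−L²−A²−y'²−z²)/(2L)=-0.2925
  θ3 = atan2(B,A) + arccos(C/0.5153) = 0.8725

θ₁ = 1.3961, θ₂ = 1.0468, θ₃ = 0.8725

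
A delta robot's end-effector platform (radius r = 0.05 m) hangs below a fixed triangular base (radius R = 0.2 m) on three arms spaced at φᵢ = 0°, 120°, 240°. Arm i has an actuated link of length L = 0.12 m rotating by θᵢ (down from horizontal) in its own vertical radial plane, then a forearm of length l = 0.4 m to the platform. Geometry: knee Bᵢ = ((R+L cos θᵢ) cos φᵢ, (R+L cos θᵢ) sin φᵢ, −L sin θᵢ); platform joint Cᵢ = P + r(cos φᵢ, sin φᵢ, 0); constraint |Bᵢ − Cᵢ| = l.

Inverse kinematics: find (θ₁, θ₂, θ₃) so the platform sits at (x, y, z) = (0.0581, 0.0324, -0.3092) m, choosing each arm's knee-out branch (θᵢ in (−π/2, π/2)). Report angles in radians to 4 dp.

rotate P by −φ1: (0.0581, 0.0324, -0.3092)
  A=0.0919, B=-0.3092, C=(l²−L²−A²−y'²−z²)/(2L)=0.1687
  γ=atan2(-0.3092,0.0919)=-1.2819;  ψ=arccos(0.5231)=1.0203;  θ1=γ+ψ≈-0.2616
φ2=120.0° → target in arm frame (-0.0010, -0.0665)
  A=0.1510, B=-0.3092, C=(l²−L²−A²−y'²−z²)/(2L)=0.0949
  γ=atan2(-0.3092,0.1510)=-1.1165;  ψ=arccos(0.2758)=1.2914;  θ2=γ+ψ≈0.1749
φ3=240.0° → target in arm frame (-0.0571, 0.0341)
  e−x'=0.2071;  (l²−L²−(e−x')²−y'²−z²)/2L = 0.0247
  γ=atan2(-0.3092,0.2071)=-0.9806;  ψ=arccos(0.0665)=1.5043;  θ3=γ+ψ≈0.5237

θ₁ = -0.2616, θ₂ = 0.1749, θ₃ = 0.5237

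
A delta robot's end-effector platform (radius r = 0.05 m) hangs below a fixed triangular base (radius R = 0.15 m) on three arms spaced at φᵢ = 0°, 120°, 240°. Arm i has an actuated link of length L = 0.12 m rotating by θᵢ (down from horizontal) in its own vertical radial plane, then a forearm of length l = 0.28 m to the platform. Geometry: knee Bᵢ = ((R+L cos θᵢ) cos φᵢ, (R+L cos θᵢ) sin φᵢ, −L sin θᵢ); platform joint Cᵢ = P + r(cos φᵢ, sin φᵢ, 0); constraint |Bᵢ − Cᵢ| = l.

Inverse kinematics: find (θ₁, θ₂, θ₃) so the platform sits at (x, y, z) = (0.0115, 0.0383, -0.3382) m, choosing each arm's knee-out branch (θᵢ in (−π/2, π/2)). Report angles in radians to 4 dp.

φ1=0.0° → target in arm frame (0.0115, 0.0383)
  A=0.0885, B=-0.3382, C=(l²−L²−A²−y'²−z²)/(2L)=-0.2487
  θ1 = atan2(B,A) + arccos(C/0.3496) = 1.0473
rotate P by −φ2: (0.0274, -0.0291, -0.3382)
  A cos θ + B sin θ = C:  0.0726·cos θ + -0.3382·sin θ = -0.2354
  θ2 = atan2(B,A) + arccos(C/0.3459) = 0.9599
arm 3 (φ=240.0°): x'=-0.0389, y'=-0.0092
  e−x'=0.1389;  (l²−L²−(e−x')²−y'²−z²)/2L = -0.2907
  θ3 = atan2(B,A) + arccos(C/0.3656) = 1.3088

θ₁ = 1.0473, θ₂ = 0.9599, θ₃ = 1.3088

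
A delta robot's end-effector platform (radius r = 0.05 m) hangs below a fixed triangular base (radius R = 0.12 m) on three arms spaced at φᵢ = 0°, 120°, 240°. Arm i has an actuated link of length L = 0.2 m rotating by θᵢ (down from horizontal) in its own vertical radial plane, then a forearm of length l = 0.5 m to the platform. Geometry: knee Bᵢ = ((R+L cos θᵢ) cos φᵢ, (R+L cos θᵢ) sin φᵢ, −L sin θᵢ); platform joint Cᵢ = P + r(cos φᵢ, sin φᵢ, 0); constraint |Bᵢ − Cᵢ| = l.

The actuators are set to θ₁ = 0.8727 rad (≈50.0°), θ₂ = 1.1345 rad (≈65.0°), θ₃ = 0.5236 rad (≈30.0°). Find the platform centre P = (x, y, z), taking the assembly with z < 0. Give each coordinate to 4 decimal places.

φ1=0.0°: virtual centre (0.1986, 0.0000, -0.1532), radius l
O2 = (0.1545·cos120.0°, 0.1545·sin120.0°, -0.1813) = (-0.0773, 0.1338, -0.1813)
φ3=240.0°: virtual centre (-0.1216, -0.2106, -0.1000), radius l
subtract pairs → two planes through P
plane₁₂: -0.5516x+0.2676y+-0.0561z = -0.0062
det = 0.4037;  x = 0.0023+0.0120z,  y = -0.0183+0.2344z
into |P−O₁|² = l²: 1.0551z² + 0.2931z + -0.1877 = 0;  Δ = 0.8780;  z = -0.5829 or 0.3051 → z<0 root = -0.5829
x = -0.0047, y = -0.1550

(-0.0047, -0.1550, -0.5829)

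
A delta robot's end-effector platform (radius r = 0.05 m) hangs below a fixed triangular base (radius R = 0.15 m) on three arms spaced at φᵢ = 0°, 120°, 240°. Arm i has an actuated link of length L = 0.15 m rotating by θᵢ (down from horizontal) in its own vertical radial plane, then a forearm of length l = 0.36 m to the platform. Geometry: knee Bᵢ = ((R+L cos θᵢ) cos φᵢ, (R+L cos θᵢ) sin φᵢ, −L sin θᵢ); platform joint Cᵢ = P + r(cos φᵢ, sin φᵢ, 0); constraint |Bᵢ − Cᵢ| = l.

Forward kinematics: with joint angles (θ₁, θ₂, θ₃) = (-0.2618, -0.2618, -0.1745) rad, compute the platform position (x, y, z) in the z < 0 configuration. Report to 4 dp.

(0.0036, 0.0062, -0.2282)

S1 = (0.2449·cos0.0°, 0.2449·sin0.0°, 0.0388) = (0.2449, 0.0000, 0.0388)
S2 = (0.2449·cos120.0°, 0.2449·sin120.0°, 0.0388) = (-0.1224, 0.2121, 0.0388)
φ3=240.0°: virtual centre (-0.1239, -0.2145, 0.0260), radius l
eliminate P² terms by subtracting sphere 1 from 2 and 3
linear system: -0.7347x+0.4242y = 0.0000−0.0000z; -0.7375x+-0.4291y = 0.0006−-0.0256z
det = 0.6280;  x = -0.0004+-0.0173z,  y = -0.0007+-0.0299z
quadratic in z: (1.0012)z²+(-0.0691)z+(-0.0679)=0, √Δ=0.5262 → z ∈ {-0.2282, 0.2973}; z = -0.2282 (taking z<0)
x = 0.0036, y = 0.0062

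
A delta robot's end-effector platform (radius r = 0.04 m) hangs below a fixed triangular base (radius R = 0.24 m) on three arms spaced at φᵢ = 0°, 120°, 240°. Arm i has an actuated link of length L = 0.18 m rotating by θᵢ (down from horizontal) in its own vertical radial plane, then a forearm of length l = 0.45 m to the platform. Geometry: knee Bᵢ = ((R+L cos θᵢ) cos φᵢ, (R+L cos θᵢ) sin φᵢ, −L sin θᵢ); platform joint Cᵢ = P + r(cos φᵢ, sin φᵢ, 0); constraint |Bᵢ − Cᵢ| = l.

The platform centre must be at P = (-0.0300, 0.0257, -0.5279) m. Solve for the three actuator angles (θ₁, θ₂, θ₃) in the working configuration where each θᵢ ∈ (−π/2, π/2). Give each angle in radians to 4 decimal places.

θ₁ = 1.3090, θ₂ = 1.0468, θ₃ = 1.2216

arm 1 (φ=0.0°): x'=-0.0300, y'=0.0257
  e−x'=0.2300;  (l²−L²−(e−x')²−y'²−z²)/2L = -0.4504
  γ=atan2(-0.5279,0.2300)=-1.1599;  ψ=arccos(-0.7822)=2.4689;  θ1=γ+ψ≈1.3090
arm 2 (φ=120.0°): x'=0.0373, y'=0.0131
  A cos θ + B sin θ = C:  0.1627·cos θ + -0.5279·sin θ = -0.3757
  γ=atan2(-0.5279,0.1627)=-1.2718;  ψ=arccos(-0.6800)=2.3186;  θ2=γ+ψ≈1.0468
arm 3 (φ=240.0°): x'=-0.0073, y'=-0.0388
  e−x'=0.2073;  (l²−L²−(e−x')²−y'²−z²)/2L = -0.4251
  θ3 = atan2(B,A) + arccos(C/0.5671) = 1.2216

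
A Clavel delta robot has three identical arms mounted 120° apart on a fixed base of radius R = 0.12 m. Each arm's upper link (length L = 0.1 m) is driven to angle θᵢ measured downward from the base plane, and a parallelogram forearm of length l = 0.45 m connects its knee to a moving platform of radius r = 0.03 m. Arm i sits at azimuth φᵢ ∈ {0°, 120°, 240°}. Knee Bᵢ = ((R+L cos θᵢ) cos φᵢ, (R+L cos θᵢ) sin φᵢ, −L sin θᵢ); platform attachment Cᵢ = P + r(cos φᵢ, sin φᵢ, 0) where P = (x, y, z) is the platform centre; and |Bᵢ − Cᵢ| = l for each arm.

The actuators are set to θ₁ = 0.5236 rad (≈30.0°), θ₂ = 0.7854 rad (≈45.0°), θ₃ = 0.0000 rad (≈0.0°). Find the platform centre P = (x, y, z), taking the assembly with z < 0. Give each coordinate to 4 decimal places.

φ1=0.0°: virtual centre (0.1766, 0.0000, -0.0500), radius l
arm 2 at φ=120.0°: ρ2 = 0.1607;  S2 = (-0.0804, 0.1392, -0.0707)
φ3=240.0°: virtual centre (-0.0950, -0.1645, 0.0000), radius l
|S₂|²−|S₁|² = -0.0029;  |S₃|²−|S₁|² = 0.0024
linear system: -0.5139x+0.2784y = -0.0029−-0.0414z; -0.5432x+-0.3291y = 0.0024−0.1000z
Cramer: x(z) = 0.0008+0.0443z;  y(z) = -0.0087+0.2307z
into |P−S₁|² = l²: 1.0552z² + 0.0804z + -0.1690 = 0;  Δ = 0.7199;  z = -0.4401 or 0.3640 → z<0 root = -0.4401
x = -0.0187, y = -0.1102

(-0.0187, -0.1102, -0.4401)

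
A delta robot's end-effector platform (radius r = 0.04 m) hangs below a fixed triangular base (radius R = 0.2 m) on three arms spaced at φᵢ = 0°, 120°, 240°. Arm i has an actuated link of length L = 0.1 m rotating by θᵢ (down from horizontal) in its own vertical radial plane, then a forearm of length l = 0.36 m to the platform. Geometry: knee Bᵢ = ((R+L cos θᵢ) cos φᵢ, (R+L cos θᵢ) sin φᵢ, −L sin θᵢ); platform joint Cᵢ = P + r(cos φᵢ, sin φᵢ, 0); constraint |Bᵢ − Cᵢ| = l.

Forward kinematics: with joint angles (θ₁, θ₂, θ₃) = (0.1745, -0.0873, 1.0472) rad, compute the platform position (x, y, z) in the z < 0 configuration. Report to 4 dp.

φ1=0.0°: virtual centre (0.2585, 0.0000, -0.0174), radius l
φ2=120.0°: virtual centre (-0.1298, 0.2248, 0.0087), radius l
arm 3 at φ=240.0°: (R−r)+L cos θ3 = 0.2100;  centre 3 = (-0.1050, -0.1819, -0.0866)
subtract pairs → two planes through P
linear system: -0.7766x+0.4497y = 0.0004−0.0522z; -0.7270x+-0.3637y = -0.0155−-0.1385z
det = 0.6094;  x = 0.0112+-0.0711z,  y = 0.0202+-0.2387z
quadratic in z: (1.0620)z²+(0.0602)z+(-0.0678)=0, √Δ=0.5399 → z ∈ {-0.2825, 0.2258}; z = -0.2825 (taking z<0)
x = 0.0313, y = 0.0876

(0.0313, 0.0876, -0.2825)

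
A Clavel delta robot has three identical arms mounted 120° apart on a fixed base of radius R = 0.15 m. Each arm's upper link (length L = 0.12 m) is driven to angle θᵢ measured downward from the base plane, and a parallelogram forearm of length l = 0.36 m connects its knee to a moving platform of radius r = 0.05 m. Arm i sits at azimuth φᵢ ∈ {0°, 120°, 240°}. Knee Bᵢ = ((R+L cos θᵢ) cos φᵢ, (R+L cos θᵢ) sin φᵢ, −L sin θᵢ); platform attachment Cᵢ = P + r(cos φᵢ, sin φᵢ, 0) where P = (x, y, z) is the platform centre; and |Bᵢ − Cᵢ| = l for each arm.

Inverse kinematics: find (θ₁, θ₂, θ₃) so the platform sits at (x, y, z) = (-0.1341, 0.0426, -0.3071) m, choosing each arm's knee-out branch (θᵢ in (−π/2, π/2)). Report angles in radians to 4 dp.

θ₁ = 1.0471, θ₂ = -0.1747, θ₃ = 0.2617

arm 1 (φ=0.0°): x'=-0.1341, y'=0.0426
  A cos θ + B sin θ = C:  0.2341·cos θ + -0.3071·sin θ = -0.1489
  γ=atan2(-0.3071,0.2341)=-0.9195;  ψ=arccos(-0.3855)=1.9666;  θ1=γ+ψ≈1.0471
rotate P by −φ2: (0.1039, 0.0948, -0.3071)
  A cos θ + B sin θ = C:  -0.0039·cos θ + -0.3071·sin θ = 0.0495
  √(A²+B²)=0.3071;  θ2 = -1.5836+1.4089 ≈ -0.1747
rotate P by −φ3: (0.0302, -0.1374, -0.3071)
  A cos θ + B sin θ = C:  0.0698·cos θ + -0.3071·sin θ = -0.0120
  √(A²+B²)=0.3149;  θ3 = -1.3472+1.6089 ≈ 0.2617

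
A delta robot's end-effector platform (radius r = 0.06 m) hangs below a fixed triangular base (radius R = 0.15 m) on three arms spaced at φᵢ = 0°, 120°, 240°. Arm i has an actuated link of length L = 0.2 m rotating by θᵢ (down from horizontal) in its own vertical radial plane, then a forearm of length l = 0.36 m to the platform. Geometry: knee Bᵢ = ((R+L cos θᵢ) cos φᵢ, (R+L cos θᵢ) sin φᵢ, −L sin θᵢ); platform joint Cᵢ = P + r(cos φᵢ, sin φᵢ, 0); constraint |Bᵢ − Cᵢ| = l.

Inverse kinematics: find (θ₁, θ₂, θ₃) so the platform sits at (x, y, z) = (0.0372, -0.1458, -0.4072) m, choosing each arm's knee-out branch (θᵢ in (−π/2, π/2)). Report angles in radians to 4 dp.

θ₁ = 0.7855, θ₂ = 1.3091, θ₃ = 0.5237

φ1=0.0° → target in arm frame (0.0372, -0.1458)
  A=0.0528, B=-0.4072, C=(l²−L²−A²−y'²−z²)/(2L)=-0.2506
  γ=atan2(-0.4072,0.0528)=-1.4418;  ψ=arccos(-0.6104)=2.2274;  θ1=γ+ψ≈0.7855
φ2=120.0° → target in arm frame (-0.1449, 0.0407)
  A=0.2349, B=-0.4072, C=(l²−L²−A²−y'²−z²)/(2L)=-0.3326
  γ=atan2(-0.4072,0.2349)=-1.0476;  ψ=arccos(-0.7075)=2.3567;  θ2=γ+ψ≈1.3091
arm 3 (φ=240.0°): x'=0.1077, y'=0.1051
  e−x'=-0.0177;  (l²−L²−(e−x')²−y'²−z²)/2L = -0.2189
  θ3 = atan2(B,A) + arccos(C/0.4076) = 0.5237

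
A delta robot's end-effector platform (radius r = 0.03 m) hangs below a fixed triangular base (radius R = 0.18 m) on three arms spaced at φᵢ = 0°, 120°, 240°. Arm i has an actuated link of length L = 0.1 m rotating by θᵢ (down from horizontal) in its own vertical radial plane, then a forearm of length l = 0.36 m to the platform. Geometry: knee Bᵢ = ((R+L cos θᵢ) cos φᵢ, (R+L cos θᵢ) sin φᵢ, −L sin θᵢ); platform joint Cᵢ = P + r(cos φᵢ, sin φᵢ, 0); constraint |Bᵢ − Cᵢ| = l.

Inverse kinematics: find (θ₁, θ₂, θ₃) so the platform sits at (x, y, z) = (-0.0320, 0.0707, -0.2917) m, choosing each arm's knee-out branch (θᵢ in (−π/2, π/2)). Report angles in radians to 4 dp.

rotate P by −φ1: (-0.0320, 0.0707, -0.2917)
  e−x'=0.1820;  (l²−L²−(e−x')²−y'²−z²)/2L = -0.0181
  √(A²+B²)=0.3438;  θ1 = -1.0130+1.6233 ≈ 0.6104
rotate P by −φ2: (0.0772, -0.0076, -0.2917)
  A cos θ + B sin θ = C:  0.0728·cos θ + -0.2917·sin θ = 0.1458
  √(A²+B²)=0.3006;  θ2 = -1.3263+1.0645 ≈ -0.2618
rotate P by −φ3: (-0.0452, -0.0631, -0.2917)
  A=0.1952, B=-0.2917, C=(l²−L²−A²−y'²−z²)/(2L)=-0.0379
  θ3 = atan2(B,A) + arccos(C/0.3510) = 0.6980

θ₁ = 0.6104, θ₂ = -0.2618, θ₃ = 0.6980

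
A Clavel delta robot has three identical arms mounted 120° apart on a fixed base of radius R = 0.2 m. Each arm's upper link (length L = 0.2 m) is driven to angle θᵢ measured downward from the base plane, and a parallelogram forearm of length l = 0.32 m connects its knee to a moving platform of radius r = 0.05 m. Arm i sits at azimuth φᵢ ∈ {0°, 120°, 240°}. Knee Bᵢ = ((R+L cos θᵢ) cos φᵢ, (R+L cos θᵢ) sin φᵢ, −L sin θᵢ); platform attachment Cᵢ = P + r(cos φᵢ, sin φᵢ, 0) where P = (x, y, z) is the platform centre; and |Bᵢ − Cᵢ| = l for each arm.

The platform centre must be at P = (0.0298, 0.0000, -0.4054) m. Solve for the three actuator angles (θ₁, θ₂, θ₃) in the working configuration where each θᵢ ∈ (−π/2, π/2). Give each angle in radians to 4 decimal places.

φ1=0.0° → target in arm frame (0.0298, 0.0000)
  A=0.1202, B=-0.4054, C=(l²−L²−A²−y'²−z²)/(2L)=-0.2910
  γ=atan2(-0.4054,0.1202)=-1.2826;  ψ=arccos(-0.6882)=2.3298;  θ1=γ+ψ≈1.0472
arm 2 (φ=120.0°): x'=-0.0149, y'=-0.0258
  e−x'=0.1649;  (l²−L²−(e−x')²−y'²−z²)/2L = -0.3245
  θ2 = atan2(B,A) + arccos(C/0.4377) = 1.2216
rotate P by −φ3: (-0.0149, 0.0258, -0.4054)
  A cos θ + B sin θ = C:  0.1649·cos θ + -0.4054·sin θ = -0.3245
  √(A²+B²)=0.4377;  θ3 = -1.1845+2.4061 ≈ 1.2216

θ₁ = 1.0472, θ₂ = 1.2216, θ₃ = 1.2216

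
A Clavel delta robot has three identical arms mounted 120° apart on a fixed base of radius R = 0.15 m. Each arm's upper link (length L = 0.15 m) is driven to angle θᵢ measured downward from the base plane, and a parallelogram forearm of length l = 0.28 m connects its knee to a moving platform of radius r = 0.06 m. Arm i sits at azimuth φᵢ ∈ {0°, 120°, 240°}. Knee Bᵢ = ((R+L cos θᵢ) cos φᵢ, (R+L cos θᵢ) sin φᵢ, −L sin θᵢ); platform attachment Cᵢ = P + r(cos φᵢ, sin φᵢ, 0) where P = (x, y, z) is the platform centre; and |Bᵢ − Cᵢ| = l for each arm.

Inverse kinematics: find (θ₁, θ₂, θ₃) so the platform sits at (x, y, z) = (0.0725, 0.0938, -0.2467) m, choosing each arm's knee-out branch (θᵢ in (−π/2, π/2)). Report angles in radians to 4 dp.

θ₁ = 0.2615, θ₂ = 0.4361, θ₃ = 1.2218

φ1=0.0° → target in arm frame (0.0725, 0.0938)
  A cos θ + B sin θ = C:  0.0175·cos θ + -0.2467·sin θ = -0.0469
  γ=atan2(-0.2467,0.0175)=-1.5000;  ψ=arccos(-0.1896)=1.7615;  θ1=γ+ψ≈0.2615
φ2=120.0° → target in arm frame (0.0450, -0.1097)
  A=0.0450, B=-0.2467, C=(l²−L²−A²−y'²−z²)/(2L)=-0.0634
  θ2 = atan2(B,A) + arccos(C/0.2508) = 0.4361
φ3=240.0° → target in arm frame (-0.1175, 0.0159)
  A=0.2075, B=-0.2467, C=(l²−L²−A²−y'²−z²)/(2L)=-0.1609
  θ3 = atan2(B,A) + arccos(C/0.3224) = 1.2218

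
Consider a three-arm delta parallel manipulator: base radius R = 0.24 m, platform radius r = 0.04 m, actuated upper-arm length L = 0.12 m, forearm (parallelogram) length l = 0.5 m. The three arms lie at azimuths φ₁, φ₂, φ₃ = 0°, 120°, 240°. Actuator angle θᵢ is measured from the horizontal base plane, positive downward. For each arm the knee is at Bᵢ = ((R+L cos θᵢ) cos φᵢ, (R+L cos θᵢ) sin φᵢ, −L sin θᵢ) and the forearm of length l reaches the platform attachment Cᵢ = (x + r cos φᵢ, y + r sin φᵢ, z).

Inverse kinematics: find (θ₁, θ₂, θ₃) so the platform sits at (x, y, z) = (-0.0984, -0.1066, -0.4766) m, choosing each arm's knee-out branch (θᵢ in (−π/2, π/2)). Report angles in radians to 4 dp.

θ₁ = 1.3090, θ₂ = 1.0468, θ₃ = 0.0873

arm 1 (φ=0.0°): x'=-0.0984, y'=-0.1066
  e−x'=0.2984;  (l²−L²−(e−x')²−y'²−z²)/2L = -0.3831
  γ=atan2(-0.4766,0.2984)=-1.0114;  ψ=arccos(-0.6814)=2.3204;  θ1=γ+ψ≈1.3090
φ2=120.0° → target in arm frame (-0.0431, 0.1385)
  A cos θ + B sin θ = C:  0.2431·cos θ + -0.4766·sin θ = -0.2910
  √(A²+B²)=0.5350;  θ2 = -1.0991+2.1459 ≈ 1.0468
rotate P by −φ3: (0.1415, -0.0319, -0.4766)
  e−x'=0.0585;  (l²−L²−(e−x')²−y'²−z²)/2L = 0.0167
  θ3 = atan2(B,A) + arccos(C/0.4802) = 0.0873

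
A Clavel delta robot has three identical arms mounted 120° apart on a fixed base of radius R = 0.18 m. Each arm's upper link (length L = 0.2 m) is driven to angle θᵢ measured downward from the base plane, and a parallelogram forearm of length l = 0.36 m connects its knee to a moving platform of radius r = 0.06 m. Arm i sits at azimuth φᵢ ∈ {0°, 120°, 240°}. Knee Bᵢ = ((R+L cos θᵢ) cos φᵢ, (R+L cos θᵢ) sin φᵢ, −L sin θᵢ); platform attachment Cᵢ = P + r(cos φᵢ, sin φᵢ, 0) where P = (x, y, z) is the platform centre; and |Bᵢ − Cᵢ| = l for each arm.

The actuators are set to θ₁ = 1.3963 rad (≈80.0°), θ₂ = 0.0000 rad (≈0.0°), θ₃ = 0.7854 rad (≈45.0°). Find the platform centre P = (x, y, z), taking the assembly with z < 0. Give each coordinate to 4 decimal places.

arm 1 at φ=0.0°: (R−r)+L cos θ1 = 0.1547;  O1 = (0.1547, 0.0000, -0.1970)
O2 = (0.3200·cos120.0°, 0.3200·sin120.0°, 0.0000) = (-0.1600, 0.2771, 0.0000)
arm 3 at φ=240.0°: (R−r)+L cos θ3 = 0.2614;  O3 = (-0.1307, -0.2264, -0.1414)
subtract pairs → two planes through P
linear system: -0.6294x+0.5543y = 0.0397−0.3939z; -0.5709x+-0.4528y = 0.0256−0.1111z
Cramer: x(z) = -0.0535+0.3990z;  y(z) = 0.0109-0.2577z
quadratic in z: (1.2255)z²+(0.2222)z+(-0.0473)=0, √Δ=0.5306 → z ∈ {-0.3071, 0.1258}; z = -0.3071 (taking z<0)
x = -0.1760, y = 0.0900

(-0.1760, 0.0900, -0.3071)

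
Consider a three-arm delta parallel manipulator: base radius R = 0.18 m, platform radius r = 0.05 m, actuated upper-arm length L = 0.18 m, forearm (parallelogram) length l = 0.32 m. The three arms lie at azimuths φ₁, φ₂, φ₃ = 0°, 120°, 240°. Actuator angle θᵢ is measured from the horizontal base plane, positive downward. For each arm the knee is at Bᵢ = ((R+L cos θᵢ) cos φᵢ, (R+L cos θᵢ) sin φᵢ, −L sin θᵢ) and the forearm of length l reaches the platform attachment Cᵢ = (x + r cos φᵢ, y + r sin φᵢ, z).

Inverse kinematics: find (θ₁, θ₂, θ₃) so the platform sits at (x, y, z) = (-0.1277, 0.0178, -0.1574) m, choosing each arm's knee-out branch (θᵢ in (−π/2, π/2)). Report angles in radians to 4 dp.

rotate P by −φ1: (-0.1277, 0.0178, -0.1574)
  A=0.2577, B=-0.1574, C=(l²−L²−A²−y'²−z²)/(2L)=-0.0597
  θ1 = atan2(B,A) + arccos(C/0.3020) = 1.2216
rotate P by −φ2: (0.0793, 0.1017, -0.1574)
  e−x'=0.0507;  (l²−L²−(e−x')²−y'²−z²)/2L = 0.0898
  √(A²+B²)=0.1654;  θ2 = -1.2590+0.9971 ≈ -0.2618
φ3=240.0° → target in arm frame (0.0484, -0.1195)
  e−x'=0.0816;  (l²−L²−(e−x')²−y'²−z²)/2L = 0.0675
  θ3 = atan2(B,A) + arccos(C/0.1773) = 0.0876

θ₁ = 1.2216, θ₂ = -0.2618, θ₃ = 0.0876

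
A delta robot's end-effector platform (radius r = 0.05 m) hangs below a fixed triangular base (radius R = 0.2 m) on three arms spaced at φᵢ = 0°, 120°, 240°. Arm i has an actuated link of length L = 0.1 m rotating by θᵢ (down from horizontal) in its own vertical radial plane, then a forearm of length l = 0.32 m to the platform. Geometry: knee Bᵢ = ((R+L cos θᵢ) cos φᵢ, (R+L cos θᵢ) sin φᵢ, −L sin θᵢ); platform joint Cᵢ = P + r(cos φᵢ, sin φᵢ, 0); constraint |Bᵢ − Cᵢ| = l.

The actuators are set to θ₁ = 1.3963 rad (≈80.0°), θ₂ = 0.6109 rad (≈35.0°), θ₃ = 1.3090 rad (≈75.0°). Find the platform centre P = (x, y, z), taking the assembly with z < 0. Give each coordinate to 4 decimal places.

φ1=0.0°: virtual centre (0.1674, 0.0000, -0.0985), radius l
O2 = (0.2319·cos120.0°, 0.2319·sin120.0°, -0.0574) = (-0.1160, 0.2008, -0.0574)
arm 3 at φ=240.0°: (R−r)+L cos θ3 = 0.1759;  O3 = (-0.0879, -0.1523, -0.0966)
subtract pairs → two planes through P
linear system: -0.5666x+0.4017y = 0.0194−0.0822z; -0.5106x+-0.3046y = 0.0026−0.0038z
det = 0.3777;  x = -0.0183+0.0703z,  y = 0.0223+-0.1055z
sphere 1 gives Az²+Bz+C=0 with A=1.0161, B=0.1661, C=-0.0577;  B²−4AC=0.2622;  roots -0.3337, 0.1702;  negative root z = -0.3337
x = -0.0418, y = 0.0576

(-0.0418, 0.0576, -0.3337)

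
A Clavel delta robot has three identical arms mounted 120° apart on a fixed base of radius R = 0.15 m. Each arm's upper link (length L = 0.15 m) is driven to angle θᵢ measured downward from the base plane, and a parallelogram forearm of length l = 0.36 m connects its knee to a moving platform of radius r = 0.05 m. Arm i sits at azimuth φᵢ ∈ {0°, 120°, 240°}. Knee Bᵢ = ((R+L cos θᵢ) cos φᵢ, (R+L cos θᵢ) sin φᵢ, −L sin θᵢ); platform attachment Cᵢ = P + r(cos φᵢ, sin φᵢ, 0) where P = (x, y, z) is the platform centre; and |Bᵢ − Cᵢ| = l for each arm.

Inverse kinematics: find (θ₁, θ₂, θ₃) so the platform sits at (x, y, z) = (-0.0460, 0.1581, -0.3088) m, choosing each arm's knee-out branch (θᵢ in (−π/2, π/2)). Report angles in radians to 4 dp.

θ₁ = 0.7858, θ₂ = -0.2618, θ₃ = 1.0473

arm 1 (φ=0.0°): x'=-0.0460, y'=0.1581
  e−x'=0.1460;  (l²−L²−(e−x')²−y'²−z²)/2L = -0.1152
  √(A²+B²)=0.3416;  θ1 = -1.1291+1.9149 ≈ 0.7858
arm 2 (φ=120.0°): x'=0.1599, y'=-0.0392
  A cos θ + B sin θ = C:  -0.0599·cos θ + -0.3088·sin θ = 0.0220
  γ=atan2(-0.3088,-0.0599)=-1.7625;  ψ=arccos(0.0701)=1.5006;  θ2=γ+ψ≈-0.2618
rotate P by −φ3: (-0.1139, -0.1189, -0.3088)
  A=0.2139, B=-0.3088, C=(l²−L²−A²−y'²−z²)/(2L)=-0.1605
  γ=atan2(-0.3088,0.2139)=-0.9650;  ψ=arccos(-0.4273)=2.0123;  θ3=γ+ψ≈1.0473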